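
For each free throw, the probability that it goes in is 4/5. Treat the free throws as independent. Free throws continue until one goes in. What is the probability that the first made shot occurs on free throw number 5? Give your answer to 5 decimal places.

Geometric (trials to first success), p = 0.80.
P(Y = 5) = (1−p)^4 · p = 0.0016 · 0.80 = 0.0012800

0.00128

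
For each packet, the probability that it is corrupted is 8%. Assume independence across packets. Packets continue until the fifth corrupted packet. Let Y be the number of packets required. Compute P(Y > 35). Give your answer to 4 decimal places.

Needing more than 35 packets ⇔ fewer than 5 successes in the first 35. With X ~ Binomial(35, 0.08), P(Y > 35) = P(X ≤ 4).
  k=0: C(35,0)·0.08^0·0.92^35 = 0.054022
  k=1: C(35,1)·0.08^1·0.92^34 = 0.164416
  k=2: C(35,2)·0.08^2·0.92^33 = 0.243050
  k=3: C(35,3)·0.08^3·0.92^32 = 0.232482
  k=4: C(35,4)·0.08^4·0.92^31 = 0.161727
P(X ≤ 4) = 0.855698

0.8557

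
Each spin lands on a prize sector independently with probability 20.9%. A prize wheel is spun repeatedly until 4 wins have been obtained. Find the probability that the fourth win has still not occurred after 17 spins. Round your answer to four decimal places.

Needing more than 17 spins ⇔ fewer than 4 successes in the first 17. With X ~ Binomial(17, 0.209), P(Y > 17) = P(X ≤ 3).
  k=0: C(17,0)·0.209^0·0.791^17 = 0.018578
  k=1: C(17,1)·0.209^1·0.791^16 = 0.083449
  k=2: C(17,2)·0.209^2·0.791^15 = 0.176392
  k=3: C(17,3)·0.209^3·0.791^14 = 0.233034
P(X ≤ 3) = 0.511452

0.5115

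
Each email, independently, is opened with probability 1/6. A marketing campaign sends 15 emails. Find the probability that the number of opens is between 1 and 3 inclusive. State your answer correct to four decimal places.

X ~ Binomial(15, 0.166667); P(1 ≤ X ≤ 3) = Σ C(15,k) p^k (1−p)^(15−k) over k:
  k=1: C(15,1)·0.166667^1·0.833333^14 = 0.194716
  k=2: C(15,2)·0.166667^2·0.833333^13 = 0.272603
  k=3: C(15,3)·0.166667^3·0.833333^12 = 0.236256
Total = 0.703575

0.7036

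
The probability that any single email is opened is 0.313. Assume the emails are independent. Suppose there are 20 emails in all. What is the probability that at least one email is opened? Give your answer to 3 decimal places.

0.999

P(at least one) = 1 − P(none) = 1 − (1 − 0.313)^20
= 1 − 0.00055 = 0.99945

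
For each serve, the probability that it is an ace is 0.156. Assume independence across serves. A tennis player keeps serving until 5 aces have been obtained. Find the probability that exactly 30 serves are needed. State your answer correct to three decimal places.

0.032

Y = trial on which the fifth success occurs; negative binomial, r=5, p=0.156.
P(Y=30) = C(29,4) · p^5 · (1−p)^25
= 23751 · 9.239e-05 · 0.014407 = 0.03161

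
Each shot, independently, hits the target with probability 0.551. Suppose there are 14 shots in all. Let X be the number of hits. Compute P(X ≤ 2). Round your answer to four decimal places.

0.0021

X ~ Binomial(14, 0.551); P(X ≤ 2) = Σ C(14,k) p^k (1−p)^(14−k) over k:
  k=0: C(14,0)·0.551^0·0.449^14 = 0.000014
  k=1: C(14,1)·0.551^1·0.449^13 = 0.000233
  k=2: C(14,2)·0.551^2·0.449^12 = 0.001855
Total = 0.002101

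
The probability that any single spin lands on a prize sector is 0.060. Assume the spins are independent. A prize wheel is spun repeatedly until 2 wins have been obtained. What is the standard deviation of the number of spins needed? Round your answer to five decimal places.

22.85218

Y = total spins until the second success; negative binomial with r=2, p=0.06.
SD(Y) = √[r(1−p)/p²] = √(522.2222222) = 22.8521820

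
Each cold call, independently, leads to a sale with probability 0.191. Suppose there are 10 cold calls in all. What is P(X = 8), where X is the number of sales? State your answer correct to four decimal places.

X ~ Binomial(n=10, p=0.191).
P(X=8) = C(10,8) · p^8 · (1−p)^2
= 45 · 1.7712e-06 · 0.65448 = 0.000052

0.0001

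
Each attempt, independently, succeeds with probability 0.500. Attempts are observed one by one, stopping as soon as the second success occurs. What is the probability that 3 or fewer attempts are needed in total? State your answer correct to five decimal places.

0.50000

Finishing within 3 attempts ⇔ at least 2 successes in the first 3. With X ~ Binomial(3, 0.50), P(Y ≤ 3) = 1 − P(X ≤ 1).
  k=0: C(3,0)·0.50^0·0.50^3 = 0.1250000
  k=1: C(3,1)·0.50^1·0.50^2 = 0.3750000
1 − 0.5000000 = 0.5000000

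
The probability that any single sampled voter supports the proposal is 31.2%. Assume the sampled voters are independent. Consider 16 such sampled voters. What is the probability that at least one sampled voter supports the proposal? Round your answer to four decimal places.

P(at least one) = 1 − P(none) = 1 − (1 − 0.312)^16
= 1 − 0.002520 = 0.997480

0.9975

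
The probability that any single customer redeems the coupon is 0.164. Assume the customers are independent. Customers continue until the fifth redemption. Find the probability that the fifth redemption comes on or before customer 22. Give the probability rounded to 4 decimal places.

Finishing within 22 customers ⇔ at least 5 successes in the first 22. With X ~ Binomial(22, 0.164), P(Y ≤ 22) = 1 − P(X ≤ 4).
  k=0: C(22,0)·0.164^0·0.836^22 = 0.019433
  k=1: C(22,1)·0.164^1·0.836^21 = 0.083868
  k=2: C(22,2)·0.164^2·0.836^20 = 0.172753
  k=3: C(22,3)·0.164^3·0.836^19 = 0.225929
  k=4: C(22,4)·0.164^4·0.836^18 = 0.210525
1 − 0.712507 = 0.287493

0.2875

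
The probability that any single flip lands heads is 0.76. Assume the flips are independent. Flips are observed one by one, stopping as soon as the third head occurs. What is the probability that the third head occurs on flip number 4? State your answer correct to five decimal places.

0.31606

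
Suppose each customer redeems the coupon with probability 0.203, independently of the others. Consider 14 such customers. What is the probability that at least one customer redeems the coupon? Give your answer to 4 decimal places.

0.9583

P(at least one) = 1 − P(none) = 1 − (1 − 0.203)^14
= 1 − 0.041727 = 0.958273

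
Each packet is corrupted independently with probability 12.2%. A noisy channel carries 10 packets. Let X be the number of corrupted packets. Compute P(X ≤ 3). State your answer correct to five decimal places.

0.97469

X ~ Binomial(10, 0.122); P(X ≤ 3) = Σ C(10,k) p^k (1−p)^(10−k) over k:
  k=0: C(10,0)·0.122^0·0.878^10 = 0.2722358
  k=1: C(10,1)·0.122^1·0.878^9 = 0.3782775
  k=2: C(10,2)·0.122^2·0.878^8 = 0.2365311
  k=3: C(10,3)·0.122^3·0.878^7 = 0.0876440
Total = 0.9746884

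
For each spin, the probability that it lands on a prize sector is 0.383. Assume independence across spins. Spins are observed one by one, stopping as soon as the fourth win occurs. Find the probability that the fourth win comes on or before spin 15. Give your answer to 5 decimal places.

Finishing within 15 spins ⇔ at least 4 successes in the first 15. With X ~ Binomial(15, 0.383), P(Y ≤ 15) = 1 − P(X ≤ 3).
  k=0: C(15,0)·0.383^0·0.617^15 = 0.0007150
  k=1: C(15,1)·0.383^1·0.617^14 = 0.0066571
  k=2: C(15,2)·0.383^2·0.617^13 = 0.0289264
  k=3: C(15,3)·0.383^3·0.617^12 = 0.0778090
1 − 0.1141074 = 0.8858926

0.88589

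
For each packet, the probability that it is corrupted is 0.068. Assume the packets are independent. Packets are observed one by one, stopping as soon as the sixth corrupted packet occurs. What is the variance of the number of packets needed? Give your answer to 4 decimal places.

1209.3426

Y = total packets until the sixth success; negative binomial with r=6, p=0.068.
Var(Y) = r(1−p)/p² = 6·0.932 / 0.068² = 1209.342561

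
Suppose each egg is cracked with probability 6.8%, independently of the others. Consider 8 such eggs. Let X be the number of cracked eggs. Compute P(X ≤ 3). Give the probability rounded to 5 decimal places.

0.99880

X ~ Binomial(8, 0.068); P(X ≤ 3) = Σ C(8,k) p^k (1−p)^(8−k) over k:
  k=0: C(8,0)·0.068^0·0.932^8 = 0.5692818
  k=1: C(8,1)·0.068^1·0.932^7 = 0.3322847
  k=2: C(8,2)·0.068^2·0.932^6 = 0.0848538
  k=3: C(8,3)·0.068^3·0.932^5 = 0.0123821
Total = 0.9988024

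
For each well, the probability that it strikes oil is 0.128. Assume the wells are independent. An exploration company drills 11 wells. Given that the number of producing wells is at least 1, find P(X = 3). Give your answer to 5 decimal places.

0.14862

X ~ Binomial(11, 0.128). Want P(X=3 | X≥1) = P(X=3) / P(X≥1).
P(X=3) = C(11,3)·0.128^3·0.872^8 = 0.1156767
P(X≥1) = 1 − 0.2216569 = 0.7783431
Ratio = 0.1156767 / 0.7783431 = 0.1486191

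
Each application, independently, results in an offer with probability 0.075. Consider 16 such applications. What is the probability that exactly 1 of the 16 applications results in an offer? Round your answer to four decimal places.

X ~ Binomial(n=16, p=0.075).
P(X=1) = C(16,1) · p^1 · (1−p)^15
= 16 · 0.075 · 0.31055 = 0.372655

0.3727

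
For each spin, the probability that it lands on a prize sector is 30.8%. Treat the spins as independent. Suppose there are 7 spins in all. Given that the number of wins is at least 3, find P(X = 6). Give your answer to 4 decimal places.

0.0111

X ~ Binomial(7, 0.308). Want P(X=6 | X≥3) = P(X=6) / P(X≥3).
P(X=6) = C(7,6)·0.308^6·0.692^1 = 0.004135
P(X≥3) = 1 − 0.075988 − 0.236747 − 0.316119 = 0.371146
Ratio = 0.004135 / 0.371146 = 0.011142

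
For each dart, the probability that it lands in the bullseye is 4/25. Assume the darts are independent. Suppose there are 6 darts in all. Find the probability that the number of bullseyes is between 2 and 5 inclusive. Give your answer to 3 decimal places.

X ~ Binomial(6, 0.16); P(2 ≤ X ≤ 5) = Σ C(6,k) p^k (1−p)^(6−k) over k:
  k=2: C(6,2)·0.16^2·0.84^4 = 0.19118
  k=3: C(6,3)·0.16^3·0.84^3 = 0.04855
  k=4: C(6,4)·0.16^4·0.84^2 = 0.00694
  k=5: C(6,5)·0.16^5·0.84^1 = 0.00053
Total = 0.24720

0.247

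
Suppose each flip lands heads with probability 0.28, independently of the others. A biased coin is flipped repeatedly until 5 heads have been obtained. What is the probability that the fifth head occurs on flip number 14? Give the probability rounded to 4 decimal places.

Y = trial on which the fifth success occurs; negative binomial, r=5, p=0.28.
P(Y=14) = C(13,4) · p^5 · (1−p)^9
= 715 · 0.001721 · 0.051999 = 0.063987

0.0640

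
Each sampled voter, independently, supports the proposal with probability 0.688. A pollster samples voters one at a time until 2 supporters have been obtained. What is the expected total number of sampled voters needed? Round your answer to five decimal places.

Y = total sampled voters until the second success; negative binomial with r=2, p=0.688.
E[Y] = r / p = 2 / 0.688 = 2.9069767

2.90698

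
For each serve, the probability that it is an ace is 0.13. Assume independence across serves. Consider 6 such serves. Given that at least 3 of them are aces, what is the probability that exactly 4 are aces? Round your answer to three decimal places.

0.100

X ~ Binomial(6, 0.13). Want P(X=4 | X≥3) = P(X=4) / P(X≥3).
P(X=4) = C(6,4)·0.13^4·0.87^2 = 0.00324
P(X≥3) = 1 − 0.43363 − 0.38877 − 0.14523 = 0.03238
Ratio = 0.00324 / 0.03238 = 0.10016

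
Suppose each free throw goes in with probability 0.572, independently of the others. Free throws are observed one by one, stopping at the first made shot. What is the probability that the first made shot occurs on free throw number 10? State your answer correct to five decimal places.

0.00028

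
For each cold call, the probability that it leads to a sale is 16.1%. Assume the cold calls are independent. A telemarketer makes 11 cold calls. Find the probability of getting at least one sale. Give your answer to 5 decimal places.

P(at least one) = 1 − P(none) = 1 − (1 − 0.161)^11
= 1 − 0.1450045 = 0.8549955

0.85500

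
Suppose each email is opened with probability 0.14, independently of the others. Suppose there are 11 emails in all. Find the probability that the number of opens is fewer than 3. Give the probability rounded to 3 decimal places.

X ~ Binomial(11, 0.14); P(X ≤ 2) = Σ C(11,k) p^k (1−p)^(11−k) over k:
  k=0: C(11,0)·0.14^0·0.86^11 = 0.19032
  k=1: C(11,1)·0.14^1·0.86^10 = 0.34080
  k=2: C(11,2)·0.14^2·0.86^9 = 0.27740
Total = 0.80852

0.809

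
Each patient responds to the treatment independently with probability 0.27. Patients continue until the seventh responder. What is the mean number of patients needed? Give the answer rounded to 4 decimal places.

Y = total patients until the seventh success; negative binomial with r=7, p=0.27.
E[Y] = r / p = 7 / 0.27 = 25.925926

25.9259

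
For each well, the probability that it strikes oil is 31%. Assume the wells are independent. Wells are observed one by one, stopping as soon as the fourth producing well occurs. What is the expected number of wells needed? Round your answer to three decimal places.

Y = total wells until the fourth success; negative binomial with r=4, p=0.31.
E[Y] = r / p = 4 / 0.31 = 12.90323

12.903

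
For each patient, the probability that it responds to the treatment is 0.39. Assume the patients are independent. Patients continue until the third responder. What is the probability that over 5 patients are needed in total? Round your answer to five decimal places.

0.69969

Needing more than 5 patients ⇔ fewer than 3 successes in the first 5. With X ~ Binomial(5, 0.39), P(Y > 5) = P(X ≤ 2).
  k=0: C(5,0)·0.39^0·0.61^5 = 0.0844596
  k=1: C(5,1)·0.39^1·0.61^4 = 0.2699939
  k=2: C(5,2)·0.39^2·0.61^3 = 0.3452381
P(X ≤ 2) = 0.6996916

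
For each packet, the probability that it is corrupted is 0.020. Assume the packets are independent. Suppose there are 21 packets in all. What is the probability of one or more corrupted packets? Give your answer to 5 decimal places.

0.34574

P(at least one) = 1 − P(none) = 1 − (1 − 0.02)^21
= 1 − 0.6542558 = 0.3457442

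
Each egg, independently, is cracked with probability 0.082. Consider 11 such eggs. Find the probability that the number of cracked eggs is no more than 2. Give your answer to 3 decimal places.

0.945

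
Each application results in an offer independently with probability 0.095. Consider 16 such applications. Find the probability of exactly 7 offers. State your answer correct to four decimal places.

X ~ Binomial(n=16, p=0.095).
P(X=7) = C(16,7) · p^7 · (1−p)^9
= 11440 · 6.9834e-08 · 0.40723 = 0.000325

0.0003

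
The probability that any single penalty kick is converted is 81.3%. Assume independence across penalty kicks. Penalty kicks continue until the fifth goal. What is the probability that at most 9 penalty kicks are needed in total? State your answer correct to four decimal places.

Finishing within 9 penalty kicks ⇔ at least 5 successes in the first 9. With X ~ Binomial(9, 0.813), P(Y ≤ 9) = 1 − P(X ≤ 4).
  k=0: C(9,0)·0.813^0·0.187^9 = 0.000000
  k=1: C(9,1)·0.813^1·0.187^8 = 0.000011
  k=2: C(9,2)·0.813^2·0.187^7 = 0.000190
  k=3: C(9,3)·0.813^3·0.187^6 = 0.001930
  k=4: C(9,4)·0.813^4·0.187^5 = 0.012588
1 − 0.014719 = 0.985281

0.9853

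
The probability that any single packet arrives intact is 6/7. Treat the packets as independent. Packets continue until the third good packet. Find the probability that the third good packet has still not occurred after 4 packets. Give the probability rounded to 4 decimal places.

Needing more than 4 packets ⇔ fewer than 3 successes in the first 4. With X ~ Binomial(4, 0.857143), P(Y > 4) = P(X ≤ 2).
  k=0: C(4,0)·0.857143^0·0.142857^4 = 0.000416
  k=1: C(4,1)·0.857143^1·0.142857^3 = 0.009996
  k=2: C(4,2)·0.857143^2·0.142857^2 = 0.089963
P(X ≤ 2) = 0.100375

0.1004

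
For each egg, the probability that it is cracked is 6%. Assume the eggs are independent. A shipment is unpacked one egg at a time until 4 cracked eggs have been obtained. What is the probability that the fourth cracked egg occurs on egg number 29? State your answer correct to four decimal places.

Y = trial on which the fourth success occurs; negative binomial, r=4, p=0.06.
P(Y=29) = C(28,3) · p^4 · (1−p)^25
= 3276 · 1.296e-05 · 0.21291 = 0.009040

0.0090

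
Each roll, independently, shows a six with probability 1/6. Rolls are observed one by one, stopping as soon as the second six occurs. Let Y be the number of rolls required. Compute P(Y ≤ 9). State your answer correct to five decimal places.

Finishing within 9 rolls ⇔ at least 2 successes in the first 9. With X ~ Binomial(9, 0.166667), P(Y ≤ 9) = 1 − P(X ≤ 1).
  k=0: C(9,0)·0.166667^0·0.833333^9 = 0.1938067
  k=1: C(9,1)·0.166667^1·0.833333^8 = 0.3488521
1 − 0.5426588 = 0.4573412

0.45734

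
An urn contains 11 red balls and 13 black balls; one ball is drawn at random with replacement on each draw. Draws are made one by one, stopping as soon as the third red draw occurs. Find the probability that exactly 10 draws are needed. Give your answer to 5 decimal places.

0.04742

Y = trial on which the third success occurs; negative binomial, r=3, p=0.458333.
P(Y=10) = C(9,2) · p^3 · (1−p)^7
= 36 · 0.096282 · 0.013681 = 0.0474211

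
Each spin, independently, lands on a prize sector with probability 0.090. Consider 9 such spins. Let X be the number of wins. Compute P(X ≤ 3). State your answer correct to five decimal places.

0.99430

X ~ Binomial(9, 0.09); P(X ≤ 3) = Σ C(9,k) p^k (1−p)^(9−k) over k:
  k=0: C(9,0)·0.09^0·0.91^9 = 0.4279298
  k=1: C(9,1)·0.09^1·0.91^8 = 0.3809045
  k=2: C(9,2)·0.09^2·0.91^7 = 0.1506875
  k=3: C(9,3)·0.09^3·0.91^6 = 0.0347740
Total = 0.9942959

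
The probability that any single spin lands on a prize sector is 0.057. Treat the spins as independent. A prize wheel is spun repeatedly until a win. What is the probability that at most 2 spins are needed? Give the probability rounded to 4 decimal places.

Y = number of spins to the first success; geometric, p = 0.057.
P(Y ≤ 2) = 1 − (1−p)^2 = 1 − 0.889249 = 0.110751

0.1108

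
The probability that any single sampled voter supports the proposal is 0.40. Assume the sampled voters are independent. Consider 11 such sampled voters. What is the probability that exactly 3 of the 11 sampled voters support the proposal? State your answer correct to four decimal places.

X ~ Binomial(n=11, p=0.40).
P(X=3) = C(11,3) · p^3 · (1−p)^8
= 165 · 0.064 · 0.016796 = 0.177367

0.1774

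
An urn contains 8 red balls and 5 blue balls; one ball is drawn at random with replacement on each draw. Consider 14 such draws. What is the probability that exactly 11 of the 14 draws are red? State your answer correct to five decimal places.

0.09926

X ~ Binomial(n=14, p=0.615385).
P(X=11) = C(14,11) · p^11 · (1−p)^3
= 364 · 0.0047931 · 0.056896 = 0.0992646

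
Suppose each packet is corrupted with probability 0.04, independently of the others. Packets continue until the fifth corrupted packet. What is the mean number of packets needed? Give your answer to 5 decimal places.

Y = total packets until the fifth success; negative binomial with r=5, p=0.04.
E[Y] = r / p = 5 / 0.04 = 125.0000000

125.00000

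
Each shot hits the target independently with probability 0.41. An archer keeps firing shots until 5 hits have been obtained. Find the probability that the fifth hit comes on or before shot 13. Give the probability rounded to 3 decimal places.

Finishing within 13 shots ⇔ at least 5 successes in the first 13. With X ~ Binomial(13, 0.41), P(Y ≤ 13) = 1 − P(X ≤ 4).
  k=0: C(13,0)·0.41^0·0.59^13 = 0.00105
  k=1: C(13,1)·0.41^1·0.59^12 = 0.00948
  k=2: C(13,2)·0.41^2·0.59^11 = 0.03954
  k=3: C(13,3)·0.41^3·0.59^10 = 0.10075
  k=4: C(13,4)·0.41^4·0.59^9 = 0.17503
1 − 0.32585 = 0.67415

0.674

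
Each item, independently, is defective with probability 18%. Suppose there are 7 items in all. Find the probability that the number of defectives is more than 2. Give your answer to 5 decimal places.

X ~ Binomial(7, 0.18); P(X ≥ 3) = Σ C(7,k) p^k (1−p)^(7−k) over k:
  k=3: C(7,3)·0.18^3·0.82^4 = 0.0922871
  k=4: C(7,4)·0.18^4·0.82^3 = 0.0202581
  k=5: C(7,5)·0.18^5·0.82^2 = 0.0026681
  k=6: C(7,6)·0.18^6·0.82^1 = 0.0001952
  k=7: C(7,7)·0.18^7·0.82^0 = 0.0000061
Total = 0.1154147

0.11541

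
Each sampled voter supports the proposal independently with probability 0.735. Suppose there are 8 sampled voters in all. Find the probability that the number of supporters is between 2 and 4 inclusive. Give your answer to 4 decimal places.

X ~ Binomial(8, 0.735); P(2 ≤ X ≤ 4) = Σ C(8,k) p^k (1−p)^(8−k) over k:
  k=2: C(8,2)·0.735^2·0.265^6 = 0.005239
  k=3: C(8,3)·0.735^3·0.265^5 = 0.029059
  k=4: C(8,4)·0.735^4·0.265^4 = 0.100747
Total = 0.135044

0.1350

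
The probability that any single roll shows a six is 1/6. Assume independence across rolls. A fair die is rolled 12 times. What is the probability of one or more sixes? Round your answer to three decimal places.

0.888

P(at least one) = 1 − P(none) = 1 − (1 − 0.166667)^12
= 1 − 0.11216 = 0.88784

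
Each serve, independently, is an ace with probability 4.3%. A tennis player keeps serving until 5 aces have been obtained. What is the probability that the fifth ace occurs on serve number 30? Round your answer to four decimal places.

Y = trial on which the fifth success occurs; negative binomial, r=5, p=0.043.
P(Y=30) = C(29,4) · p^5 · (1−p)^25
= 23751 · 1.4701e-07 · 0.33327 = 0.001164

0.0012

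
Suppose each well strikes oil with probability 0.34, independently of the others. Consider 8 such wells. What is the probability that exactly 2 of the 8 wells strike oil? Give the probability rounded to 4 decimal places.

0.2675

X ~ Binomial(n=8, p=0.34).
P(X=2) = C(8,2) · p^2 · (1−p)^6
= 28 · 0.1156 · 0.082654 = 0.267534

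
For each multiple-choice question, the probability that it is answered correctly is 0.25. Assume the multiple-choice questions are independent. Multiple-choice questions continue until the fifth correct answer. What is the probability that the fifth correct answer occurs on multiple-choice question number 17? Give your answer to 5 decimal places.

0.05630

Y = trial on which the fifth success occurs; negative binomial, r=5, p=0.25.
P(Y=17) = C(16,4) · p^5 · (1−p)^12
= 1820 · 0.00097656 · 0.031676 = 0.0562998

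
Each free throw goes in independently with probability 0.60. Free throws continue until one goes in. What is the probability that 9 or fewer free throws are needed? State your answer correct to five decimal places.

Y = number of free throws to the first success; geometric, p = 0.60.
P(Y ≤ 9) = 1 − (1−p)^9 = 1 − 0.0002621 = 0.9997379

0.99974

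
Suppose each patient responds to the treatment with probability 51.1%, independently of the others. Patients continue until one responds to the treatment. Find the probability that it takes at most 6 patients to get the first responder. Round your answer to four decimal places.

Y = number of patients to the first success; geometric, p = 0.511.
P(Y ≤ 6) = 1 − (1−p)^6 = 1 − 0.013673 = 0.986327

0.9863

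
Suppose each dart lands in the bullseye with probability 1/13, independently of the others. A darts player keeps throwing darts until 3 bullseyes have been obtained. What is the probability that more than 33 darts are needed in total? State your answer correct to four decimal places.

0.5285

Needing more than 33 darts ⇔ fewer than 3 successes in the first 33. With X ~ Binomial(33, 0.076923), P(Y > 33) = P(X ≤ 2).
  k=0: C(33,0)·0.076923^0·0.923077^33 = 0.071261
  k=1: C(33,1)·0.076923^1·0.923077^32 = 0.195967
  k=2: C(33,2)·0.076923^2·0.923077^31 = 0.261289
P(X ≤ 2) = 0.528517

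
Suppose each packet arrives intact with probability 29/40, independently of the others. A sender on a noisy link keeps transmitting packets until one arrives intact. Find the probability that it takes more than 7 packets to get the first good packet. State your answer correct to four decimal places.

Y = number of packets to the first success; geometric, p = 0.725.
P(Y > 7) = P(first 7 all fail) = (1−p)^7 = 0.000119

0.0001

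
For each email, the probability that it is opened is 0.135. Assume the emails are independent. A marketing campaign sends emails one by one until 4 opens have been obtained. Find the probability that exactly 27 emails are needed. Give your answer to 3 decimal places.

0.031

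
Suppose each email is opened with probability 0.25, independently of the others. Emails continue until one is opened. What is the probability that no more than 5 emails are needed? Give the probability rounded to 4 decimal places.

0.7627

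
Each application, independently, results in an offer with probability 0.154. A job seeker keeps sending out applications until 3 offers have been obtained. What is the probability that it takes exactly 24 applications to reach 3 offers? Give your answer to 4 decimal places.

Y = trial on which the third success occurs; negative binomial, r=3, p=0.154.
P(Y=24) = C(23,2) · p^3 · (1−p)^21
= 253 · 0.0036523 · 0.029839 = 0.027571

0.0276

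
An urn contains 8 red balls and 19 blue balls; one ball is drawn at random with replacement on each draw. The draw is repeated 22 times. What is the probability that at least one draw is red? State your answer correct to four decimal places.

P(at least one) = 1 − P(none) = 1 − (1 − 0.296296)^22
= 1 − 0.000439 = 0.999561

0.9996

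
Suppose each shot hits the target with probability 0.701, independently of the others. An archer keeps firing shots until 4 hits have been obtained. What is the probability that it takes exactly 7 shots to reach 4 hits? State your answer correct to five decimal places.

0.12910

Y = trial on which the fourth success occurs; negative binomial, r=4, p=0.701.
P(Y=7) = C(6,3) · p^4 · (1−p)^3
= 20 · 0.24147 · 0.026731 = 0.1290968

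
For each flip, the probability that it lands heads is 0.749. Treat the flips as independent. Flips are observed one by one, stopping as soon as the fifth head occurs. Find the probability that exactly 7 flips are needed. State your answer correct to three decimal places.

0.223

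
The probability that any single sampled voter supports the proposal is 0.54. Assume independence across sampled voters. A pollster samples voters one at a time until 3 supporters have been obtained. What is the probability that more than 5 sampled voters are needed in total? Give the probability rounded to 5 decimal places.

0.42532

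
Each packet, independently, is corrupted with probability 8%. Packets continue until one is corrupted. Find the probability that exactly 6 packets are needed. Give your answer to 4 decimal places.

0.0527

Geometric (trials to first success), p = 0.08.
P(Y = 6) = (1−p)^5 · p = 0.65908 · 0.08 = 0.052727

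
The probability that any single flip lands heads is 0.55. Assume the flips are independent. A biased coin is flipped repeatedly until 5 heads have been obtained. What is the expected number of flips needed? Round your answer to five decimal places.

Y = total flips until the fifth success; negative binomial with r=5, p=0.55.
E[Y] = r / p = 5 / 0.55 = 9.0909091

9.09091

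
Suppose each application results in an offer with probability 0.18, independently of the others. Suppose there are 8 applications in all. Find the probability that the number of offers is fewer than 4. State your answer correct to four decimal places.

0.9603

X ~ Binomial(8, 0.18); P(X ≤ 3) = Σ C(8,k) p^k (1−p)^(8−k) over k:
  k=0: C(8,0)·0.18^0·0.82^8 = 0.204414
  k=1: C(8,1)·0.18^1·0.82^7 = 0.358971
  k=2: C(8,2)·0.18^2·0.82^6 = 0.275795
  k=3: C(8,3)·0.18^3·0.82^5 = 0.121081
Total = 0.960261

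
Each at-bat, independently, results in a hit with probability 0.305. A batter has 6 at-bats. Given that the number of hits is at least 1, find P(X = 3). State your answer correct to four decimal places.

X ~ Binomial(6, 0.305). Want P(X=3 | X≥1) = P(X=3) / P(X≥1).
P(X=3) = C(6,3)·0.305^3·0.695^3 = 0.190495
P(X≥1) = 1 − 0.112696 = 0.887304
Ratio = 0.190495 / 0.887304 = 0.214690

0.2147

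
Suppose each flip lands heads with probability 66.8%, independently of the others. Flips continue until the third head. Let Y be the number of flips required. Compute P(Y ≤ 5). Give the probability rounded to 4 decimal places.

Finishing within 5 flips ⇔ at least 3 successes in the first 5. With X ~ Binomial(5, 0.668), P(Y ≤ 5) = 1 − P(X ≤ 2).
  k=0: C(5,0)·0.668^0·0.332^5 = 0.004034
  k=1: C(5,1)·0.668^1·0.332^4 = 0.040579
  k=2: C(5,2)·0.668^2·0.332^3 = 0.163293
1 − 0.207905 = 0.792095

0.7921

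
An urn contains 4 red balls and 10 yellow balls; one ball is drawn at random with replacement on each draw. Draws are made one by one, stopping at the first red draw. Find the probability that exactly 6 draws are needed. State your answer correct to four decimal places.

0.0531

Geometric (trials to first success), p = 0.285714.
P(Y = 6) = (1−p)^5 · p = 0.18593 · 0.285714 = 0.053124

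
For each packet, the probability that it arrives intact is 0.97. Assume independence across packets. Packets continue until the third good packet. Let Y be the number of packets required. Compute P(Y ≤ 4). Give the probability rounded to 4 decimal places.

0.9948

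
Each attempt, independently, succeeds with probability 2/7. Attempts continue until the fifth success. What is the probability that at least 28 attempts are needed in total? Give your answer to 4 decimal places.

0.0799

Needing more than 27 attempts ⇔ fewer than 5 successes in the first 27. With X ~ Binomial(27, 0.285714), P(Y > 27) = P(X ≤ 4).
  k=0: C(27,0)·0.285714^0·0.714286^27 = 0.000113
  k=1: C(27,1)·0.285714^1·0.714286^26 = 0.001225
  k=2: C(27,2)·0.285714^2·0.714286^25 = 0.006368
  k=3: C(27,3)·0.285714^3·0.714286^24 = 0.021225
  k=4: C(27,4)·0.285714^4·0.714286^23 = 0.050940
P(X ≤ 4) = 0.079871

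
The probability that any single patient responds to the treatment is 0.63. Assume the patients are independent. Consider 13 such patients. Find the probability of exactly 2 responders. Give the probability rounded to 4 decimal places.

0.0006

X ~ Binomial(n=13, p=0.63).
P(X=2) = C(13,2) · p^2 · (1−p)^11
= 78 · 0.3969 · 1.7792e-05 = 0.000551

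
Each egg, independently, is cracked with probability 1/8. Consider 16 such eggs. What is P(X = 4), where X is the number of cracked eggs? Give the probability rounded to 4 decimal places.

X ~ Binomial(n=16, p=0.125).
P(X=4) = C(16,4) · p^4 · (1−p)^12
= 1820 · 0.00024414 · 0.20142 = 0.089497

0.0895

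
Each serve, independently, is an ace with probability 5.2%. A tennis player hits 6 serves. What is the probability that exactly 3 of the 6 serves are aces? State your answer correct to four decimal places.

0.0024

X ~ Binomial(n=6, p=0.052).
P(X=3) = C(6,3) · p^3 · (1−p)^3
= 20 · 0.00014061 · 0.85197 = 0.002396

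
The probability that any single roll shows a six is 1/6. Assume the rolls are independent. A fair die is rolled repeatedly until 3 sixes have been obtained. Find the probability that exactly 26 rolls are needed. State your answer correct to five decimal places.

Y = trial on which the third success occurs; negative binomial, r=3, p=0.166667.
P(Y=26) = C(25,2) · p^3 · (1−p)^23
= 300 · 0.0046296 · 0.015095 = 0.0209652

0.02097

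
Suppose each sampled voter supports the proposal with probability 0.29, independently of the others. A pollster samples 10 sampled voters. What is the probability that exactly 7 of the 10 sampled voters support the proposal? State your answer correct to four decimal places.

0.0074

X ~ Binomial(n=10, p=0.29).
P(X=7) = C(10,7) · p^7 · (1−p)^3
= 120 · 0.0001725 · 0.35791 = 0.007409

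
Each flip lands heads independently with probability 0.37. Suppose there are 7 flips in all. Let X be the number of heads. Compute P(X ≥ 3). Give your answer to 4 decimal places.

0.5134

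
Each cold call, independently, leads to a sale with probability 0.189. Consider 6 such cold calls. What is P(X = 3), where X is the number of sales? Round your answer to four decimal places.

0.0720

X ~ Binomial(n=6, p=0.189).
P(X=3) = C(6,3) · p^3 · (1−p)^3
= 20 · 0.0067513 · 0.53341 = 0.072024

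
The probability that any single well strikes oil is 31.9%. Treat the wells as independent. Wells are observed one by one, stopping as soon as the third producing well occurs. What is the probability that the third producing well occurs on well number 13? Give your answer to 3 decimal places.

0.046

Y = trial on which the third success occurs; negative binomial, r=3, p=0.319.
P(Y=13) = C(12,2) · p^3 · (1−p)^10
= 66 · 0.032462 · 0.021452 = 0.04596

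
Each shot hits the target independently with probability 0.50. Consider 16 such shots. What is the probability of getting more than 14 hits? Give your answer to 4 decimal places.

X ~ Binomial(16, 0.50); P(X ≥ 15) = Σ C(16,k) p^k (1−p)^(16−k) over k:
  k=15: C(16,15)·0.50^15·0.50^1 = 0.000244
  k=16: C(16,16)·0.50^16·0.50^0 = 0.000015
Total = 0.000259

0.0003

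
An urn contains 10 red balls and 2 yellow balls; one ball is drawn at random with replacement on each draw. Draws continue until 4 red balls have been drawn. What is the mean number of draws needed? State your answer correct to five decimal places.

4.80000

Y = total draws until the fourth success; negative binomial with r=4, p=0.833333.
E[Y] = r / p = 4 / 0.833333 = 4.8000000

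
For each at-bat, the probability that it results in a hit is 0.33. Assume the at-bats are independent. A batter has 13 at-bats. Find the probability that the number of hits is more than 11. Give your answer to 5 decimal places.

X ~ Binomial(13, 0.33); P(X ≥ 12) = Σ C(13,k) p^k (1−p)^(13−k) over k:
  k=12: C(13,12)·0.33^12·0.67^1 = 0.0000145
  k=13: C(13,13)·0.33^13·0.67^0 = 0.0000006
Total = 0.0000151

0.00002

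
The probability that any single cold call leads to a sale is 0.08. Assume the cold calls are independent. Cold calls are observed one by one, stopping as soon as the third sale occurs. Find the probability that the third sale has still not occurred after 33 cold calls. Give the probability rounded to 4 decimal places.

Needing more than 33 cold calls ⇔ fewer than 3 successes in the first 33. With X ~ Binomial(33, 0.08), P(Y > 33) = P(X ≤ 2).
  k=0: C(33,0)·0.08^0·0.92^33 = 0.063826
  k=1: C(33,1)·0.08^1·0.92^32 = 0.183153
  k=2: C(33,2)·0.08^2·0.92^31 = 0.254822
P(X ≤ 2) = 0.501801

0.5018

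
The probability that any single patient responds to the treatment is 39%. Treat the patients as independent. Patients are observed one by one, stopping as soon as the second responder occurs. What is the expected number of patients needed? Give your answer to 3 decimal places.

Y = total patients until the second success; negative binomial with r=2, p=0.39.
E[Y] = r / p = 2 / 0.39 = 5.12821

5.128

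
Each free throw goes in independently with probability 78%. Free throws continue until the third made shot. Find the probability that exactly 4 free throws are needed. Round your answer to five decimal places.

Y = trial on which the third success occurs; negative binomial, r=3, p=0.78.
P(Y=4) = C(3,2) · p^3 · (1−p)^1
= 3 · 0.47455 · 0.22 = 0.3132043

0.31320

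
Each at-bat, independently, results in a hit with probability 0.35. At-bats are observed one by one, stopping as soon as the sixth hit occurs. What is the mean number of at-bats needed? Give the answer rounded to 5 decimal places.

17.14286

Y = total at-bats until the sixth success; negative binomial with r=6, p=0.35.
E[Y] = r / p = 6 / 0.35 = 17.1428571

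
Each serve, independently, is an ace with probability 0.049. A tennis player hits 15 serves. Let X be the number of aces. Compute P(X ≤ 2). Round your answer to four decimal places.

0.9656

X ~ Binomial(15, 0.049); P(X ≤ 2) = Σ C(15,k) p^k (1−p)^(15−k) over k:
  k=0: C(15,0)·0.049^0·0.951^15 = 0.470661
  k=1: C(15,1)·0.049^1·0.951^14 = 0.363760
  k=2: C(15,2)·0.049^2·0.951^13 = 0.131198
Total = 0.965618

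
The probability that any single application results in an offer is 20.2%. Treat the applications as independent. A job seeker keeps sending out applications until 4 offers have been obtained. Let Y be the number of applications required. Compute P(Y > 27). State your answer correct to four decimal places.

Needing more than 27 applications ⇔ fewer than 4 successes in the first 27. With X ~ Binomial(27, 0.202), P(Y > 27) = P(X ≤ 3).
  k=0: C(27,0)·0.202^0·0.798^27 = 0.002260
  k=1: C(27,1)·0.202^1·0.798^26 = 0.015445
  k=2: C(27,2)·0.202^2·0.798^25 = 0.050826
  k=3: C(27,3)·0.202^3·0.798^24 = 0.107213
P(X ≤ 3) = 0.175744

0.1757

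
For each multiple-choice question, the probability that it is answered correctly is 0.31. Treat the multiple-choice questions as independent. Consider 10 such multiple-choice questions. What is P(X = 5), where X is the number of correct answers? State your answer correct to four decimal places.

X ~ Binomial(n=10, p=0.31).
P(X=5) = C(10,5) · p^5 · (1−p)^5
= 252 · 0.0028629 · 0.1564 = 0.112838

0.1128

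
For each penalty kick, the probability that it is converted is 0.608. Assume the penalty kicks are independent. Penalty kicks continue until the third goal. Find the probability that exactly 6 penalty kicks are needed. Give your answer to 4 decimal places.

0.1354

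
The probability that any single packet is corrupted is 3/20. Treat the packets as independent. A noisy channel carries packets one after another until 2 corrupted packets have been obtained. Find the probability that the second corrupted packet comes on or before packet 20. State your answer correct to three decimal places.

Finishing within 20 packets ⇔ at least 2 successes in the first 20. With X ~ Binomial(20, 0.15), P(Y ≤ 20) = 1 − P(X ≤ 1).
  k=0: C(20,0)·0.15^0·0.85^20 = 0.03876
  k=1: C(20,1)·0.15^1·0.85^19 = 0.13680
1 − 0.17556 = 0.82444

0.824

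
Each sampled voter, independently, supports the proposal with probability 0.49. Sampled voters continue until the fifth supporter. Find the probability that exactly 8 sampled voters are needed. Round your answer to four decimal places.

Y = trial on which the fifth success occurs; negative binomial, r=5, p=0.49.
P(Y=8) = C(7,4) · p^5 · (1−p)^3
= 35 · 0.028248 · 0.13265 = 0.131147

0.1311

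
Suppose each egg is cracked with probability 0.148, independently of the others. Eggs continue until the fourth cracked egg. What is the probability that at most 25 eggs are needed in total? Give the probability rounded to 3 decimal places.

Finishing within 25 eggs ⇔ at least 4 successes in the first 25. With X ~ Binomial(25, 0.148), P(Y ≤ 25) = 1 − P(X ≤ 3).
  k=0: C(25,0)·0.148^0·0.852^25 = 0.01824
  k=1: C(25,1)·0.148^1·0.852^24 = 0.07920
  k=2: C(25,2)·0.148^2·0.852^23 = 0.16510
  k=3: C(25,3)·0.148^3·0.852^22 = 0.21988
1 − 0.48243 = 0.51757

0.518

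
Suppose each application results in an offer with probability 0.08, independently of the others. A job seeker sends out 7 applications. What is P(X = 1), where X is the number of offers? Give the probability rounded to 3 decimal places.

X ~ Binomial(n=7, p=0.08).
P(X=1) = C(7,1) · p^1 · (1−p)^6
= 7 · 0.08 · 0.60636 = 0.33956

0.340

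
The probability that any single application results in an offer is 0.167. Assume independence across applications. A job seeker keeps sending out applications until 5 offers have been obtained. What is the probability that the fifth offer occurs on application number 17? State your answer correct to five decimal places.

0.02639

Y = trial on which the fifth success occurs; negative binomial, r=5, p=0.167.
P(Y=17) = C(16,4) · p^5 · (1−p)^12
= 1820 · 0.00012989 · 0.11162 = 0.0263872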